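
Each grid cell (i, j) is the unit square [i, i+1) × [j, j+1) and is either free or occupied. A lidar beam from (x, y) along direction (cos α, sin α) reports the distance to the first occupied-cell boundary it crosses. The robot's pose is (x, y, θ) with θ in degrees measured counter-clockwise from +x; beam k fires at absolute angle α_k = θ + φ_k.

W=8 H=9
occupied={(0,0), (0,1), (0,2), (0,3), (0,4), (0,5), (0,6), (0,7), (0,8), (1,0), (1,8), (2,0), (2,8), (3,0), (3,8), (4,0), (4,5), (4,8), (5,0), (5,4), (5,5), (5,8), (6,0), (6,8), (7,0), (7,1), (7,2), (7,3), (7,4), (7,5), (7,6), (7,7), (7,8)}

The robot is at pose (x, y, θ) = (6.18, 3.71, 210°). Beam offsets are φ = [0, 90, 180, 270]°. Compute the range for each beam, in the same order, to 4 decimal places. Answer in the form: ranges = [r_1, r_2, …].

ranges = [5.4200, 1.6400, 0.9469, 0.3600]

beam 1: φ=0°, α=210°
  d=(-0.8660,-0.5000)  start (6,3)  tX=0.2078 tY=1.4200  stride 1/|dx|=1.1547 1/|dy|=2.0000
    cross x-line → (5,3), t=0.2078
    cross x-line → (4,3), t=1.3625
    cross y-line → (4,2), t=1.4200
    cross x-line → (3,2), t=2.5172
    cross y-line → (3,1), t=3.4200
    cross x-line → (2,1), t=3.6719
    cross x-line → (1,1), t=4.8266
    cross y-line → (1,0), t=5.4200 (wall)
  → r_1 = 5.4200
beam 2: φ=90°, α=300°
  d=(0.5000,-0.8660)  start (6,3)  tX=1.6400 tY=0.8198  stride 1/|dx|=2.0000 1/|dy|=1.1547
    cross y-line → (6,2), t=0.8198
    cross x-line → (7,2), t=1.6400 (wall)
  → r_2 = 1.6400
beam 3: φ=180°, α=30°
  d=(0.8660,0.5000)  start (6,3)  tX=0.9469 tY=0.5800  stride 1/|dx|=1.1547 1/|dy|=2.0000
    cross y-line → (6,4), t=0.5800
    cross x-line → (7,4), t=0.9469 (wall)
  → r_3 = 0.9469
beam 4: φ=270°, α=120°
  d=(-0.5000,0.8660)  start (6,3)  tX=0.3600 tY=0.3349  stride 1/|dx|=2.0000 1/|dy|=1.1547
    cross y-line → (6,4), t=0.3349
    cross x-line → (5,4), t=0.3600 (wall)
  → r_4 = 0.3600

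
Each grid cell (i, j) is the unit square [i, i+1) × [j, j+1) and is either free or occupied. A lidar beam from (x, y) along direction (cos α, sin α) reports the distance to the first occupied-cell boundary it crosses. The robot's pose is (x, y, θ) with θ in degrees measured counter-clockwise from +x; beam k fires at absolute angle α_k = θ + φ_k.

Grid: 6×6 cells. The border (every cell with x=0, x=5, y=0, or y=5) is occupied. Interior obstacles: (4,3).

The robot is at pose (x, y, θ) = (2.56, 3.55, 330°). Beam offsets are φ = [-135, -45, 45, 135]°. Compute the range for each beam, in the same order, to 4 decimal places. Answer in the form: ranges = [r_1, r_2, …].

beam 1: φ=-135°, α=195°
  direction (-0.9659, -0.2588); cell (2,3); t to first gridline: x 0.5798, y 2.1250 (then +1.0353 / +3.8637)
    (1,3) via x @ 0.5798
    (0,3) via x @ 1.6150  # hit
  → r_1 = 1.6150
beam 2: φ=-45°, α=285°
  direction (0.2588, -0.9659); cell (2,3); t to first gridline: x 1.7000, y 0.5694 (then +3.8637 / +1.0353)
    (2,2) via y @ 0.5694
    (2,1) via y @ 1.6047
    (3,1) via x @ 1.7000
    (3,0) via y @ 2.6400  # hit
  → r_2 = 2.6400
beam 3: φ=45°, α=15°
  direction (0.9659, 0.2588); cell (2,3); t to first gridline: x 0.4555, y 1.7387 (then +1.0353 / +3.8637)
    (3,3) via x @ 0.4555
    (4,3) via x @ 1.4908  # hit
  → r_3 = 1.4908
beam 4: φ=135°, α=105°
  direction (-0.2588, 0.9659); cell (2,3); t to first gridline: x 2.1637, y 0.4659 (then +3.8637 / +1.0353)
    (2,4) via y @ 0.4659
    (2,5) via y @ 1.5012  # hit
  → r_4 = 1.5012

ranges = [1.6150, 2.6400, 1.4908, 1.5012]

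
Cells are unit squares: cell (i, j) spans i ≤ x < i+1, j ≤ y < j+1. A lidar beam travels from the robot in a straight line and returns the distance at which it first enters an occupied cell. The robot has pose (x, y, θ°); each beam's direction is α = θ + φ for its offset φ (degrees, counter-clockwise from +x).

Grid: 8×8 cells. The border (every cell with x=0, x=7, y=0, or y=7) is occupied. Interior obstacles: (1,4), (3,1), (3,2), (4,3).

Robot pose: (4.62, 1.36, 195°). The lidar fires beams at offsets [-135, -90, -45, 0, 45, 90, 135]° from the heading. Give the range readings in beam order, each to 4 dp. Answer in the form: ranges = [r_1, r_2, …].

beam 1: φ=-135°, α=60°
  d=(0.5000,0.8660)  start (4,1)  tX=0.7600 tY=0.7390  stride 1/|dx|=2.0000 1/|dy|=1.1547
    cross y-line → (4,2), t=0.7390
    cross x-line → (5,2), t=0.7600
    cross y-line → (5,3), t=1.8937
    cross x-line → (6,3), t=2.7600
    cross y-line → (6,4), t=3.0484
    cross y-line → (6,5), t=4.2031
    cross x-line → (7,5), t=4.7600 (wall)
  → r_1 = 4.7600
beam 2: φ=-90°, α=105°
  d=(-0.2588,0.9659)  start (4,1)  tX=2.3955 tY=0.6626  stride 1/|dx|=3.8637 1/|dy|=1.0353
    cross y-line → (4,2), t=0.6626
    cross y-line → (4,3), t=1.6979 (wall)
  → r_2 = 1.6979
beam 3: φ=-45°, α=150°
  d=(-0.8660,0.5000)  start (4,1)  tX=0.7159 tY=1.2800  stride 1/|dx|=1.1547 1/|dy|=2.0000
    cross x-line → (3,1), t=0.7159 (wall)
  → r_3 = 0.7159
beam 4: φ=0°, α=195°
  d=(-0.9659,-0.2588)  start (4,1)  tX=0.6419 tY=1.3909  stride 1/|dx|=1.0353 1/|dy|=3.8637
    cross x-line → (3,1), t=0.6419 (wall)
  → r_4 = 0.6419
beam 5: φ=45°, α=240°
  d=(-0.5000,-0.8660)  start (4,1)  tX=1.2400 tY=0.4157  stride 1/|dx|=2.0000 1/|dy|=1.1547
    cross y-line → (4,0), t=0.4157 (wall)
  → r_5 = 0.4157
beam 6: φ=90°, α=285°
  d=(0.2588,-0.9659)  start (4,1)  tX=1.4682 tY=0.3727  stride 1/|dx|=3.8637 1/|dy|=1.0353
    cross y-line → (4,0), t=0.3727 (wall)
  → r_6 = 0.3727
beam 7: φ=135°, α=330°
  d=(0.8660,-0.5000)  start (4,1)  tX=0.4388 tY=0.7200  stride 1/|dx|=1.1547 1/|dy|=2.0000
    cross x-line → (5,1), t=0.4388
    cross y-line → (5,0), t=0.7200 (wall)
  → r_7 = 0.7200

ranges = [4.7600, 1.6979, 0.7159, 0.6419, 0.4157, 0.3727, 0.7200]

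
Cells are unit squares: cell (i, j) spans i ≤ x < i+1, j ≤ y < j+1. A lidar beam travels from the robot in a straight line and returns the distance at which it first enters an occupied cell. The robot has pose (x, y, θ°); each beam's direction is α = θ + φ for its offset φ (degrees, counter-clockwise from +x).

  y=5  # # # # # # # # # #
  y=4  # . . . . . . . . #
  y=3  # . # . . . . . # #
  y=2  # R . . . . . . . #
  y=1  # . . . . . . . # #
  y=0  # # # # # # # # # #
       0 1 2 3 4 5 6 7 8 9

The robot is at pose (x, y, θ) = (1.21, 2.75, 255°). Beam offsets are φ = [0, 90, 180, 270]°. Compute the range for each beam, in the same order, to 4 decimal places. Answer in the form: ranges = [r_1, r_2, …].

ranges = [0.8114, 6.7615, 2.3294, 0.2174]

beam 1: φ=0°, α=255°
  cosα=-0.2588 sinα=-0.9659 | (1,2) | tMaxX 0.8114 tMaxY 0.7765 | tΔX 3.8637 tΔY 1.0353
    t=0.7765 [y] (1,1)
    t=0.8114 [x] (0,1) — stop
  → r_1 = 0.8114
beam 2: φ=90°, α=345°
  cosα=0.9659 sinα=-0.2588 | (1,2) | tMaxX 0.8179 tMaxY 2.8978 | tΔX 1.0353 tΔY 3.8637
    t=0.8179 [x] (2,2)
    t=1.8531 [x] (3,2)
    t=2.8884 [x] (4,2)
    t=2.8978 [y] (4,1)
    t=3.9237 [x] (5,1)
    t=4.9590 [x] (6,1)
    t=5.9942 [x] (7,1)
    t=6.7615 [y] (7,0) — stop
  → r_2 = 6.7615
beam 3: φ=180°, α=75°
  cosα=0.2588 sinα=0.9659 | (1,2) | tMaxX 3.0523 tMaxY 0.2588 | tΔX 3.8637 tΔY 1.0353
    t=0.2588 [y] (1,3)
    t=1.2941 [y] (1,4)
    t=2.3294 [y] (1,5) — stop
  → r_3 = 2.3294
beam 4: φ=270°, α=165°
  cosα=-0.9659 sinα=0.2588 | (1,2) | tMaxX 0.2174 tMaxY 0.9659 | tΔX 1.0353 tΔY 3.8637
    t=0.2174 [x] (0,2) — stop
  → r_4 = 0.2174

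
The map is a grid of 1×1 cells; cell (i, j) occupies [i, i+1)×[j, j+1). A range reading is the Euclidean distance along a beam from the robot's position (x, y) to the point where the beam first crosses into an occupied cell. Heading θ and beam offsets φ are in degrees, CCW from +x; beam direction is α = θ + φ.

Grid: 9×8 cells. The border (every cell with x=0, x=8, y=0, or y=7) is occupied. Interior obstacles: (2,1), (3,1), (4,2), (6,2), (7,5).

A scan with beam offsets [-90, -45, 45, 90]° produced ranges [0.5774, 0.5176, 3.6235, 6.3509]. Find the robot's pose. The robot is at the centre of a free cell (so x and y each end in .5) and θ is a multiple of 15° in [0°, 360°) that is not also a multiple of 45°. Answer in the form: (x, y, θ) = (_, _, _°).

The pose lattice has 37·16 = 592 candidates. Test each by forward raycasting.
  (1.5, 5.5, 150°): beam 1 = 1.7321 ≠ 0.5774 ✗
  (5.5, 5.5, 330°): beam 1 = 2.8868 ≠ 0.5774 ✗
  (7.5, 3.5, 195°): beam 1 = 1.5529 ≠ 0.5774 ✗
  (3.5, 5.5, 300°): beam 1 = 2.8868 ≠ 0.5774 ✗
  …
  (4.5, 6.5, 150°): r_1=0.5774, r_2=0.5176, r_3=3.6235, r_4=6.3509 — all match ✓
Unique over the lattice → pose = (4.5, 6.5, 150°).

(x, y, θ) = (4.5, 6.5, 150°)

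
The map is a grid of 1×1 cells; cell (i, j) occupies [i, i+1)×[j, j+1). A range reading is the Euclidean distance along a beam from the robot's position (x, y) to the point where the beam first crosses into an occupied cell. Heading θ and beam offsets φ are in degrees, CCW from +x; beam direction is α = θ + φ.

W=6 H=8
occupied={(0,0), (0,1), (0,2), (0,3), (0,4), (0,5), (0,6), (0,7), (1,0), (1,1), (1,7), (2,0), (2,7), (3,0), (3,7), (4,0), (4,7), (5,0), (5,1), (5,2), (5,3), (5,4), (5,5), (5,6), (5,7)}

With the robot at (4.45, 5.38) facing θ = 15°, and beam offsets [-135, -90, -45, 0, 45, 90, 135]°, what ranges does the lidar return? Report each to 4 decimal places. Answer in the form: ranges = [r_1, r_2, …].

beam 1: φ=-135°, α=240°
  direction (-0.5000, -0.8660); cell (4,5); t to first gridline: x 0.9000, y 0.4388 (then +2.0000 / +1.1547)
    (4,4) via y @ 0.4388
    (3,4) via x @ 0.9000
    (3,3) via y @ 1.5935
    (3,2) via y @ 2.7482
    (2,2) via x @ 2.9000
    (2,1) via y @ 3.9029
    (1,1) via x @ 4.9000  # hit
  → r_1 = 4.9000
beam 2: φ=-90°, α=285°
  direction (0.2588, -0.9659); cell (4,5); t to first gridline: x 2.1250, y 0.3934 (then +3.8637 / +1.0353)
    (4,4) via y @ 0.3934
    (4,3) via y @ 1.4287
    (5,3) via x @ 2.1250  # hit
  → r_2 = 2.1250
beam 3: φ=-45°, α=330°
  direction (0.8660, -0.5000); cell (4,5); t to first gridline: x 0.6351, y 0.7600 (then +1.1547 / +2.0000)
    (5,5) via x @ 0.6351  # hit
  → r_3 = 0.6351
beam 4: φ=0°, α=15°
  direction (0.9659, 0.2588); cell (4,5); t to first gridline: x 0.5694, y 2.3955 (then +1.0353 / +3.8637)
    (5,5) via x @ 0.5694  # hit
  → r_4 = 0.5694
beam 5: φ=45°, α=60°
  direction (0.5000, 0.8660); cell (4,5); t to first gridline: x 1.1000, y 0.7159 (then +2.0000 / +1.1547)
    (4,6) via y @ 0.7159
    (5,6) via x @ 1.1000  # hit
  → r_5 = 1.1000
beam 6: φ=90°, α=105°
  direction (-0.2588, 0.9659); cell (4,5); t to first gridline: x 1.7387, y 0.6419 (then +3.8637 / +1.0353)
    (4,6) via y @ 0.6419
    (4,7) via y @ 1.6771  # hit
  → r_6 = 1.6771
beam 7: φ=135°, α=150°
  direction (-0.8660, 0.5000); cell (4,5); t to first gridline: x 0.5196, y 1.2400 (then +1.1547 / +2.0000)
    (3,5) via x @ 0.5196
    (3,6) via y @ 1.2400
    (2,6) via x @ 1.6743
    (1,6) via x @ 2.8290
    (1,7) via y @ 3.2400  # hit
  → r_7 = 3.2400

ranges = [4.9000, 2.1250, 0.6351, 0.5694, 1.1000, 1.6771, 3.2400]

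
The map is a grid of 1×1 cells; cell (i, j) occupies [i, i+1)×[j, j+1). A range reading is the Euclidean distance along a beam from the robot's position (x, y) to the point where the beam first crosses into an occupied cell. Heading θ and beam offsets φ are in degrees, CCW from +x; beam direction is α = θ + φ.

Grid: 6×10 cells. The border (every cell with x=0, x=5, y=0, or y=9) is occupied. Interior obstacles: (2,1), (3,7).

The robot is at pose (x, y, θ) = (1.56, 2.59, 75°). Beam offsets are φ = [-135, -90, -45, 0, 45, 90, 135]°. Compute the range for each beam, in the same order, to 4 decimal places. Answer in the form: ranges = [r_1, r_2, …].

ranges = [0.8800, 3.5614, 3.9722, 5.5637, 1.1200, 0.5798, 0.6466]

beam 1: φ=-135°, α=300°
  dir = (cos 300°, sin 300°) = (0.5000, -0.8660); from cell (1,2)
  next x-line at t=0.8800, next y-line at t=0.6813; Δt_x=2.0000, Δt_y=1.1547
    y: enter (1,1) at t=0.6813
    x: enter (2,1) at t=0.8800 ← occupied
  → r_1 = 0.8800
beam 2: φ=-90°, α=345°
  dir = (cos 345°, sin 345°) = (0.9659, -0.2588); from cell (1,2)
  next x-line at t=0.4555, next y-line at t=2.2796; Δt_x=1.0353, Δt_y=3.8637
    x: enter (2,2) at t=0.4555
    x: enter (3,2) at t=1.4908
    y: enter (3,1) at t=2.2796
    x: enter (4,1) at t=2.5261
    x: enter (5,1) at t=3.5614 ← occupied
  → r_2 = 3.5614
beam 3: φ=-45°, α=30°
  dir = (cos 30°, sin 30°) = (0.8660, 0.5000); from cell (1,2)
  next x-line at t=0.5081, next y-line at t=0.8200; Δt_x=1.1547, Δt_y=2.0000
    x: enter (2,2) at t=0.5081
    y: enter (2,3) at t=0.8200
    x: enter (3,3) at t=1.6628
    x: enter (4,3) at t=2.8175
    y: enter (4,4) at t=2.8200
    x: enter (5,4) at t=3.9722 ← occupied
  → r_3 = 3.9722
beam 4: φ=0°, α=75°
  dir = (cos 75°, sin 75°) = (0.2588, 0.9659); from cell (1,2)
  next x-line at t=1.7000, next y-line at t=0.4245; Δt_x=3.8637, Δt_y=1.0353
    y: enter (1,3) at t=0.4245
    y: enter (1,4) at t=1.4597
    x: enter (2,4) at t=1.7000
    y: enter (2,5) at t=2.4950
    y: enter (2,6) at t=3.5303
    y: enter (2,7) at t=4.5656
    x: enter (3,7) at t=5.5637 ← occupied
  → r_4 = 5.5637
beam 5: φ=45°, α=120°
  dir = (cos 120°, sin 120°) = (-0.5000, 0.8660); from cell (1,2)
  next x-line at t=1.1200, next y-line at t=0.4734; Δt_x=2.0000, Δt_y=1.1547
    y: enter (1,3) at t=0.4734
    x: enter (0,3) at t=1.1200 ← occupied
  → r_5 = 1.1200
beam 6: φ=90°, α=165°
  dir = (cos 165°, sin 165°) = (-0.9659, 0.2588); from cell (1,2)
  next x-line at t=0.5798, next y-line at t=1.5841; Δt_x=1.0353, Δt_y=3.8637
    x: enter (0,2) at t=0.5798 ← occupied
  → r_6 = 0.5798
beam 7: φ=135°, α=210°
  dir = (cos 210°, sin 210°) = (-0.8660, -0.5000); from cell (1,2)
  next x-line at t=0.6466, next y-line at t=1.1800; Δt_x=1.1547, Δt_y=2.0000
    x: enter (0,2) at t=0.6466 ← occupied
  → r_7 = 0.6466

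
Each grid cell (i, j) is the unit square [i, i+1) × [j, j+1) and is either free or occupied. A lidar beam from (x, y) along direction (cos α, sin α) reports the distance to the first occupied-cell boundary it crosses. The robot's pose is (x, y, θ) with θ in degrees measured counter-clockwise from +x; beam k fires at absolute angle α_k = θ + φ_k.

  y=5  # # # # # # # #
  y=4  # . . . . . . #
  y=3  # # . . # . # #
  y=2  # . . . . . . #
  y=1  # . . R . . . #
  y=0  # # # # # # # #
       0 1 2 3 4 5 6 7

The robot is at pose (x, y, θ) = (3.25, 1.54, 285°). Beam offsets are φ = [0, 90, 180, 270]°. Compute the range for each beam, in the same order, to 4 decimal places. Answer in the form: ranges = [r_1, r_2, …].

ranges = [0.5590, 3.8823, 3.5821, 2.0864]

beam 1: φ=0°, α=285°
  d=(0.2588,-0.9659)  start (3,1)  tX=2.8978 tY=0.5590  stride 1/|dx|=3.8637 1/|dy|=1.0353
    cross y-line → (3,0), t=0.5590 (wall)
  → r_1 = 0.5590
beam 2: φ=90°, α=15°
  d=(0.9659,0.2588)  start (3,1)  tX=0.7765 tY=1.7773  stride 1/|dx|=1.0353 1/|dy|=3.8637
    cross x-line → (4,1), t=0.7765
    cross y-line → (4,2), t=1.7773
    cross x-line → (5,2), t=1.8117
    cross x-line → (6,2), t=2.8470
    cross x-line → (7,2), t=3.8823 (wall)
  → r_2 = 3.8823
beam 3: φ=180°, α=105°
  d=(-0.2588,0.9659)  start (3,1)  tX=0.9659 tY=0.4762  stride 1/|dx|=3.8637 1/|dy|=1.0353
    cross y-line → (3,2), t=0.4762
    cross x-line → (2,2), t=0.9659
    cross y-line → (2,3), t=1.5115
    cross y-line → (2,4), t=2.5468
    cross y-line → (2,5), t=3.5821 (wall)
  → r_3 = 3.5821
beam 4: φ=270°, α=195°
  d=(-0.9659,-0.2588)  start (3,1)  tX=0.2588 tY=2.0864  stride 1/|dx|=1.0353 1/|dy|=3.8637
    cross x-line → (2,1), t=0.2588
    cross x-line → (1,1), t=1.2941
    cross y-line → (1,0), t=2.0864 (wall)
  → r_4 = 2.0864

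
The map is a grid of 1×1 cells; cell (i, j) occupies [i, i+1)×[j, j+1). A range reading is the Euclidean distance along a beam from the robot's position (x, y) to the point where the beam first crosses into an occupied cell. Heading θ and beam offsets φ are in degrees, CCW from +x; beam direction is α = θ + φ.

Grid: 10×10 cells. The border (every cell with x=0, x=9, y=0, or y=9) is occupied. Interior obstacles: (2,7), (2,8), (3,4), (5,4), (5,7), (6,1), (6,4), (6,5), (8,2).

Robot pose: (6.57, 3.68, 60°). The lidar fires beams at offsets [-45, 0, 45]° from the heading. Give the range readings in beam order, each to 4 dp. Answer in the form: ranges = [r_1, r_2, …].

ranges = [2.5157, 0.3695, 0.3313]

beam 1: φ=-45°, α=15°
  direction (0.9659, 0.2588); cell (6,3); t to first gridline: x 0.4452, y 1.2364 (then +1.0353 / +3.8637)
    (7,3) via x @ 0.4452
    (7,4) via y @ 1.2364
    (8,4) via x @ 1.4804
    (9,4) via x @ 2.5157  # hit
  → r_1 = 2.5157
beam 2: φ=0°, α=60°
  direction (0.5000, 0.8660); cell (6,3); t to first gridline: x 0.8600, y 0.3695 (then +2.0000 / +1.1547)
    (6,4) via y @ 0.3695  # hit
  → r_2 = 0.3695
beam 3: φ=45°, α=105°
  direction (-0.2588, 0.9659); cell (6,3); t to first gridline: x 2.2023, y 0.3313 (then +3.8637 / +1.0353)
    (6,4) via y @ 0.3313  # hit
  → r_3 = 0.3313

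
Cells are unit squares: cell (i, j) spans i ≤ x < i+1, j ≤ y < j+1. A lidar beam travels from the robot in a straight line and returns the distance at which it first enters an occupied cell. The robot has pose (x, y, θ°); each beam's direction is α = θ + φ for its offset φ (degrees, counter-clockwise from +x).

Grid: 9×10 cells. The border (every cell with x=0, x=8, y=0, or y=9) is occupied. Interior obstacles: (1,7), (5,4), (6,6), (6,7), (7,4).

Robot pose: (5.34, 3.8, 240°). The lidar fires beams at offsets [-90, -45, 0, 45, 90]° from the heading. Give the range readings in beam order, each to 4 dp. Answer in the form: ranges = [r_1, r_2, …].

beam 1: φ=-90°, α=150°
  cosα=-0.8660 sinα=0.5000 | (5,3) | tMaxX 0.3926 tMaxY 0.4000 | tΔX 1.1547 tΔY 2.0000
    t=0.3926 [x] (4,3)
    t=0.4000 [y] (4,4)
    t=1.5473 [x] (3,4)
    t=2.4000 [y] (3,5)
    t=2.7020 [x] (2,5)
    t=3.8567 [x] (1,5)
    t=4.4000 [y] (1,6)
    t=5.0114 [x] (0,6) — stop
  → r_1 = 5.0114
beam 2: φ=-45°, α=195°
  cosα=-0.9659 sinα=-0.2588 | (5,3) | tMaxX 0.3520 tMaxY 3.0910 | tΔX 1.0353 tΔY 3.8637
    t=0.3520 [x] (4,3)
    t=1.3873 [x] (3,3)
    t=2.4225 [x] (2,3)
    t=3.0910 [y] (2,2)
    t=3.4578 [x] (1,2)
    t=4.4931 [x] (0,2) — stop
  → r_2 = 4.4931
beam 3: φ=0°, α=240°
  cosα=-0.5000 sinα=-0.8660 | (5,3) | tMaxX 0.6800 tMaxY 0.9238 | tΔX 2.0000 tΔY 1.1547
    t=0.6800 [x] (4,3)
    t=0.9238 [y] (4,2)
    t=2.0785 [y] (4,1)
    t=2.6800 [x] (3,1)
    t=3.2332 [y] (3,0) — stop
  → r_3 = 3.2332
beam 4: φ=45°, α=285°
  cosα=0.2588 sinα=-0.9659 | (5,3) | tMaxX 2.5500 tMaxY 0.8282 | tΔX 3.8637 tΔY 1.0353
    t=0.8282 [y] (5,2)
    t=1.8635 [y] (5,1)
    t=2.5500 [x] (6,1)
    t=2.8988 [y] (6,0) — stop
  → r_4 = 2.8988
beam 5: φ=90°, α=330°
  cosα=0.8660 sinα=-0.5000 | (5,3) | tMaxX 0.7621 tMaxY 1.6000 | tΔX 1.1547 tΔY 2.0000
    t=0.7621 [x] (6,3)
    t=1.6000 [y] (6,2)
    t=1.9168 [x] (7,2)
    t=3.0715 [x] (8,2) — stop
  → r_5 = 3.0715

ranges = [5.0114, 4.4931, 3.2332, 2.8988, 3.0715]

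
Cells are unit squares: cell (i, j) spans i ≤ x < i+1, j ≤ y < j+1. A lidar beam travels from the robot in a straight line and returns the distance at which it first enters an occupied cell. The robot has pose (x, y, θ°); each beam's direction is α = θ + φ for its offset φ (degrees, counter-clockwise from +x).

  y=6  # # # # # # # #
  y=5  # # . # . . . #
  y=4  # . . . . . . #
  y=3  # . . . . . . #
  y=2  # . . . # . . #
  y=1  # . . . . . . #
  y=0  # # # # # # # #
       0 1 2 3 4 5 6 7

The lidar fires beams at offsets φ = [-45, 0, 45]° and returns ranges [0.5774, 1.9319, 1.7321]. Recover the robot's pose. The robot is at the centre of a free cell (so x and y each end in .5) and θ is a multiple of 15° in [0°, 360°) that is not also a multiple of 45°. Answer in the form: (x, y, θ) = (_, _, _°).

The pose lattice has 27·16 = 432 candidates. Test each by forward raycasting.
  (5.5, 4.5, 345°): beam 1 = 3.0000 ≠ 0.5774 ✗
  (5.5, 4.5, 240°): beam 1 = 4.6587 ≠ 0.5774 ✗
  (6.5, 3.5, 330°): beam 1 = 1.9319 ≠ 0.5774 ✗
  (2.5, 2.5, 285°): beam 1 = 1.7321 ≠ 0.5774 ✗
  (4.5, 1.5, 60°): beam 1 = 2.5882 ≠ 0.5774 ✗
  …
  (2.5, 1.5, 345°): r_1=0.5774, r_2=1.9319, r_3=1.7321 — all match ✓
Unique over the lattice → pose = (2.5, 1.5, 345°).

(x, y, θ) = (2.5, 1.5, 345°)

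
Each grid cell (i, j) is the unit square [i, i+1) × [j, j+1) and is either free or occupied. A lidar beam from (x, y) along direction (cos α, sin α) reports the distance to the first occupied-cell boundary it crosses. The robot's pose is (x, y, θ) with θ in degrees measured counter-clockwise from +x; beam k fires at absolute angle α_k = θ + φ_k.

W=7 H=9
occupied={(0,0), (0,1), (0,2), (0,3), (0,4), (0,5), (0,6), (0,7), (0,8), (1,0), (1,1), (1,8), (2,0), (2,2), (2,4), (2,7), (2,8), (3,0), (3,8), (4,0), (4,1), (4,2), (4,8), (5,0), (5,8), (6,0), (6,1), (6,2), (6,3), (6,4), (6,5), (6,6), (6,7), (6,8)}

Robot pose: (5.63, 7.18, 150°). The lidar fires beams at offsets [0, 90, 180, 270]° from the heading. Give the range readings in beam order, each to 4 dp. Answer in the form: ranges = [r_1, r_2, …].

ranges = [1.6400, 5.2600, 0.4272, 0.7400]

beam 1: φ=0°, α=150°
  cosα=-0.8660 sinα=0.5000 | (5,7) | tMaxX 0.7275 tMaxY 1.6400 | tΔX 1.1547 tΔY 2.0000
    t=0.7275 [x] (4,7)
    t=1.6400 [y] (4,8) — stop
  → r_1 = 1.6400
beam 2: φ=90°, α=240°
  cosα=-0.5000 sinα=-0.8660 | (5,7) | tMaxX 1.2600 tMaxY 0.2078 | tΔX 2.0000 tΔY 1.1547
    t=0.2078 [y] (5,6)
    t=1.2600 [x] (4,6)
    t=1.3625 [y] (4,5)
    t=2.5172 [y] (4,4)
    t=3.2600 [x] (3,4)
    t=3.6719 [y] (3,3)
    t=4.8266 [y] (3,2)
    t=5.2600 [x] (2,2) — stop
  → r_2 = 5.2600
beam 3: φ=180°, α=330°
  cosα=0.8660 sinα=-0.5000 | (5,7) | tMaxX 0.4272 tMaxY 0.3600 | tΔX 1.1547 tΔY 2.0000
    t=0.3600 [y] (5,6)
    t=0.4272 [x] (6,6) — stop
  → r_3 = 0.4272
beam 4: φ=270°, α=60°
  cosα=0.5000 sinα=0.8660 | (5,7) | tMaxX 0.7400 tMaxY 0.9469 | tΔX 2.0000 tΔY 1.1547
    t=0.7400 [x] (6,7) — stop
  → r_4 = 0.7400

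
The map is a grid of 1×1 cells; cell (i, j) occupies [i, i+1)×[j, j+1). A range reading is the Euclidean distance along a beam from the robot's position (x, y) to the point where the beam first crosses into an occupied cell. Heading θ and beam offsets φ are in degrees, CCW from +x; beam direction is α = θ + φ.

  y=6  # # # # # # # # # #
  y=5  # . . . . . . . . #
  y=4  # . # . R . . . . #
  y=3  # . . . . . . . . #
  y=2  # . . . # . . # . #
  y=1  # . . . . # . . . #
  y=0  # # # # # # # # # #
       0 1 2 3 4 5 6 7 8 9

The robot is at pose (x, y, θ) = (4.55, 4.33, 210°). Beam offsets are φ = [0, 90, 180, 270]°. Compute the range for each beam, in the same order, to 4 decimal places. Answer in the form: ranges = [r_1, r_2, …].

ranges = [4.0992, 2.6905, 3.3400, 1.9283]

beam 1: φ=0°, α=210°
  dir = (cos 210°, sin 210°) = (-0.8660, -0.5000); from cell (4,4)
  next x-line at t=0.6351, next y-line at t=0.6600; Δt_x=1.1547, Δt_y=2.0000
    x: enter (3,4) at t=0.6351
    y: enter (3,3) at t=0.6600
    x: enter (2,3) at t=1.7898
    y: enter (2,2) at t=2.6600
    x: enter (1,2) at t=2.9445
    x: enter (0,2) at t=4.0992 ← occupied
  → r_1 = 4.0992
beam 2: φ=90°, α=300°
  dir = (cos 300°, sin 300°) = (0.5000, -0.8660); from cell (4,4)
  next x-line at t=0.9000, next y-line at t=0.3811; Δt_x=2.0000, Δt_y=1.1547
    y: enter (4,3) at t=0.3811
    x: enter (5,3) at t=0.9000
    y: enter (5,2) at t=1.5358
    y: enter (5,1) at t=2.6905 ← occupied
  → r_2 = 2.6905
beam 3: φ=180°, α=30°
  dir = (cos 30°, sin 30°) = (0.8660, 0.5000); from cell (4,4)
  next x-line at t=0.5196, next y-line at t=1.3400; Δt_x=1.1547, Δt_y=2.0000
    x: enter (5,4) at t=0.5196
    y: enter (5,5) at t=1.3400
    x: enter (6,5) at t=1.6743
    x: enter (7,5) at t=2.8290
    y: enter (7,6) at t=3.3400 ← occupied
  → r_3 = 3.3400
beam 4: φ=270°, α=120°
  dir = (cos 120°, sin 120°) = (-0.5000, 0.8660); from cell (4,4)
  next x-line at t=1.1000, next y-line at t=0.7736; Δt_x=2.0000, Δt_y=1.1547
    y: enter (4,5) at t=0.7736
    x: enter (3,5) at t=1.1000
    y: enter (3,6) at t=1.9283 ← occupied
  → r_4 = 1.9283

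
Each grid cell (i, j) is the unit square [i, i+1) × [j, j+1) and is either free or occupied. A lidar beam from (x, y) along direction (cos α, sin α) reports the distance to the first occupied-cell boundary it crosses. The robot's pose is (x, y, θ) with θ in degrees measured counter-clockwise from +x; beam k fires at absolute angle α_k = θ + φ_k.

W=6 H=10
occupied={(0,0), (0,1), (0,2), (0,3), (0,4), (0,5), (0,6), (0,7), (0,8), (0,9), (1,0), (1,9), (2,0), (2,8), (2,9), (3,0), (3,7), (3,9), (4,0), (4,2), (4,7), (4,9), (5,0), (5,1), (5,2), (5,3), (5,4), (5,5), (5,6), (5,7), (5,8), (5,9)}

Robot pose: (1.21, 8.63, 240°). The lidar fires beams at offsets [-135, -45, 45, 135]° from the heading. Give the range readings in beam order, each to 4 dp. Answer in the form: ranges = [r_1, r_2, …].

ranges = [0.3831, 0.2174, 7.8992, 0.8179]

beam 1: φ=-135°, α=105°
  cosα=-0.2588 sinα=0.9659 | (1,8) | tMaxX 0.8114 tMaxY 0.3831 | tΔX 3.8637 tΔY 1.0353
    t=0.3831 [y] (1,9) — stop
  → r_1 = 0.3831
beam 2: φ=-45°, α=195°
  cosα=-0.9659 sinα=-0.2588 | (1,8) | tMaxX 0.2174 tMaxY 2.4341 | tΔX 1.0353 tΔY 3.8637
    t=0.2174 [x] (0,8) — stop
  → r_2 = 0.2174
beam 3: φ=45°, α=285°
  cosα=0.2588 sinα=-0.9659 | (1,8) | tMaxX 3.0523 tMaxY 0.6522 | tΔX 3.8637 tΔY 1.0353
    t=0.6522 [y] (1,7)
    t=1.6875 [y] (1,6)
    t=2.7228 [y] (1,5)
    t=3.0523 [x] (2,5)
    t=3.7581 [y] (2,4)
    t=4.7933 [y] (2,3)
    t=5.8286 [y] (2,2)
    t=6.8639 [y] (2,1)
    t=6.9160 [x] (3,1)
    t=7.8992 [y] (3,0) — stop
  → r_3 = 7.8992
beam 4: φ=135°, α=15°
  cosα=0.9659 sinα=0.2588 | (1,8) | tMaxX 0.8179 tMaxY 1.4296 | tΔX 1.0353 tΔY 3.8637
    t=0.8179 [x] (2,8) — stop
  → r_4 = 0.8179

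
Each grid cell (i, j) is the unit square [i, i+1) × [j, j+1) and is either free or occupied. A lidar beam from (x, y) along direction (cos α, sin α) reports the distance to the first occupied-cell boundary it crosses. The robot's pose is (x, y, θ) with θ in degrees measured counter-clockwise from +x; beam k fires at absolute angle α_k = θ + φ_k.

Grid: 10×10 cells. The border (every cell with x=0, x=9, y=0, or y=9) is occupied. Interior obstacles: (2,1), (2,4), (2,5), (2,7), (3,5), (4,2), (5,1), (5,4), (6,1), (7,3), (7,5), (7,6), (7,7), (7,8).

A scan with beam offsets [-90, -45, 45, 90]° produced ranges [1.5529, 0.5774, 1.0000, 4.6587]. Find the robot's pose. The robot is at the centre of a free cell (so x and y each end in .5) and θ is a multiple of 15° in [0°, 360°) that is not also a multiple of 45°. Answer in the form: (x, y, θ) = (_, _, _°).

Enumerate (i+0.5, j+0.5, θ) over the 50 free cells and 16 admissible headings. For each, cast all 4 beams and compare to the given ranges.
  (7.5, 1.5, 30°): beam 1 = 0.5774 ≠ 1.5529 ✗
  (8.5, 1.5, 330°): beam 1 = 0.5774 ≠ 1.5529 ✗
  (1.5, 8.5, 240°): beam 1 = 0.5774 ≠ 1.5529 ✗
  (6.5, 4.5, 105°): beam 1 = 2.5882 ≠ 1.5529 ✗
  (1.5, 8.5, 210°): beam 1 = 0.5774 ≠ 1.5529 ✗
  …
  (2.5, 6.5, 285°): r_1=1.5529, r_2=0.5774, r_3=1.0000, r_4=4.6587 — all match ✓
Only this pose fits every beam.

(x, y, θ) = (2.5, 6.5, 285°)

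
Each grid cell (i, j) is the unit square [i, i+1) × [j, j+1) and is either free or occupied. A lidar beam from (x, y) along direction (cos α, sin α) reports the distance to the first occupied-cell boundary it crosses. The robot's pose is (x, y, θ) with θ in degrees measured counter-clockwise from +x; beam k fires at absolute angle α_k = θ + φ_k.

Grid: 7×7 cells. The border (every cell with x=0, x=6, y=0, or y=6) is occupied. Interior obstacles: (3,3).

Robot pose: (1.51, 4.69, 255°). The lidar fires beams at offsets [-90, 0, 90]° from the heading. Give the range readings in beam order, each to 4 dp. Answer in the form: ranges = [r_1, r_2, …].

ranges = [0.5280, 1.9705, 4.6484]

beam 1: φ=-90°, α=165°
  cosα=-0.9659 sinα=0.2588 | (1,4) | tMaxX 0.5280 tMaxY 1.1977 | tΔX 1.0353 tΔY 3.8637
    t=0.5280 [x] (0,4) — stop
  → r_1 = 0.5280
beam 2: φ=0°, α=255°
  cosα=-0.2588 sinα=-0.9659 | (1,4) | tMaxX 1.9705 tMaxY 0.7143 | tΔX 3.8637 tΔY 1.0353
    t=0.7143 [y] (1,3)
    t=1.7496 [y] (1,2)
    t=1.9705 [x] (0,2) — stop
  → r_2 = 1.9705
beam 3: φ=90°, α=345°
  cosα=0.9659 sinα=-0.2588 | (1,4) | tMaxX 0.5073 tMaxY 2.6660 | tΔX 1.0353 tΔY 3.8637
    t=0.5073 [x] (2,4)
    t=1.5426 [x] (3,4)
    t=2.5778 [x] (4,4)
    t=2.6660 [y] (4,3)
    t=3.6131 [x] (5,3)
    t=4.6484 [x] (6,3) — stop
  → r_3 = 4.6484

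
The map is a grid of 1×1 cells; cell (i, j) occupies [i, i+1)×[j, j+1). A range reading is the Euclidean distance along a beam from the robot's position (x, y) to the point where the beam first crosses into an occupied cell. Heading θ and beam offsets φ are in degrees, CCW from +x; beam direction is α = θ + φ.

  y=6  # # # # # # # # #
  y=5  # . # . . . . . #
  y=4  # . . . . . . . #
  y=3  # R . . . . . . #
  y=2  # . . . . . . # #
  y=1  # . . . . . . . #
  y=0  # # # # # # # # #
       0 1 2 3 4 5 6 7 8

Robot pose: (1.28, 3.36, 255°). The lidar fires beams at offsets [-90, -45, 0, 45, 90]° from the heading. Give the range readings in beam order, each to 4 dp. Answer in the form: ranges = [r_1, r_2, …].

beam 1: φ=-90°, α=165°
  cosα=-0.9659 sinα=0.2588 | (1,3) | tMaxX 0.2899 tMaxY 2.4728 | tΔX 1.0353 tΔY 3.8637
    t=0.2899 [x] (0,3) — stop
  → r_1 = 0.2899
beam 2: φ=-45°, α=210°
  cosα=-0.8660 sinα=-0.5000 | (1,3) | tMaxX 0.3233 tMaxY 0.7200 | tΔX 1.1547 tΔY 2.0000
    t=0.3233 [x] (0,3) — stop
  → r_2 = 0.3233
beam 3: φ=0°, α=255°
  cosα=-0.2588 sinα=-0.9659 | (1,3) | tMaxX 1.0818 tMaxY 0.3727 | tΔX 3.8637 tΔY 1.0353
    t=0.3727 [y] (1,2)
    t=1.0818 [x] (0,2) — stop
  → r_3 = 1.0818
beam 4: φ=45°, α=300°
  cosα=0.5000 sinα=-0.8660 | (1,3) | tMaxX 1.4400 tMaxY 0.4157 | tΔX 2.0000 tΔY 1.1547
    t=0.4157 [y] (1,2)
    t=1.4400 [x] (2,2)
    t=1.5704 [y] (2,1)
    t=2.7251 [y] (2,0) — stop
  → r_4 = 2.7251
beam 5: φ=90°, α=345°
  cosα=0.9659 sinα=-0.2588 | (1,3) | tMaxX 0.7454 tMaxY 1.3909 | tΔX 1.0353 tΔY 3.8637
    t=0.7454 [x] (2,3)
    t=1.3909 [y] (2,2)
    t=1.7807 [x] (3,2)
    t=2.8160 [x] (4,2)
    t=3.8512 [x] (5,2)
    t=4.8865 [x] (6,2)
    t=5.2546 [y] (6,1)
    t=5.9218 [x] (7,1)
    t=6.9571 [x] (8,1) — stop
  → r_5 = 6.9571

ranges = [0.2899, 0.3233, 1.0818, 2.7251, 6.9571]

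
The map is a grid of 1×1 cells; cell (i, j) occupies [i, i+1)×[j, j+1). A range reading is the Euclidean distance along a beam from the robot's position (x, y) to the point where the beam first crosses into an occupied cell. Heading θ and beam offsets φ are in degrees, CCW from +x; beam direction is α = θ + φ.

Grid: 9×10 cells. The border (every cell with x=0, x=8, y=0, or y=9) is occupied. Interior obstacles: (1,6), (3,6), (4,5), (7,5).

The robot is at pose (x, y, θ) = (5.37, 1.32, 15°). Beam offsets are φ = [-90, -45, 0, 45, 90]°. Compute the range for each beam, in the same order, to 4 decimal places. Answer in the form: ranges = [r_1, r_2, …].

ranges = [0.3313, 0.6400, 2.7228, 4.2493, 3.8098]

beam 1: φ=-90°, α=285°
  direction (0.2588, -0.9659); cell (5,1); t to first gridline: x 2.4341, y 0.3313 (then +3.8637 / +1.0353)
    (5,0) via y @ 0.3313  # hit
  → r_1 = 0.3313
beam 2: φ=-45°, α=330°
  direction (0.8660, -0.5000); cell (5,1); t to first gridline: x 0.7275, y 0.6400 (then +1.1547 / +2.0000)
    (5,0) via y @ 0.6400  # hit
  → r_2 = 0.6400
beam 3: φ=0°, α=15°
  direction (0.9659, 0.2588); cell (5,1); t to first gridline: x 0.6522, y 2.6273 (then +1.0353 / +3.8637)
    (6,1) via x @ 0.6522
    (7,1) via x @ 1.6875
    (7,2) via y @ 2.6273
    (8,2) via x @ 2.7228  # hit
  → r_3 = 2.7228
beam 4: φ=45°, α=60°
  direction (0.5000, 0.8660); cell (5,1); t to first gridline: x 1.2600, y 0.7852 (then +2.0000 / +1.1547)
    (5,2) via y @ 0.7852
    (6,2) via x @ 1.2600
    (6,3) via y @ 1.9399
    (6,4) via y @ 3.0946
    (7,4) via x @ 3.2600
    (7,5) via y @ 4.2493  # hit
  → r_4 = 4.2493
beam 5: φ=90°, α=105°
  direction (-0.2588, 0.9659); cell (5,1); t to first gridline: x 1.4296, y 0.7040 (then +3.8637 / +1.0353)
    (5,2) via y @ 0.7040
    (4,2) via x @ 1.4296
    (4,3) via y @ 1.7393
    (4,4) via y @ 2.7745
    (4,5) via y @ 3.8098  # hit
  → r_5 = 3.8098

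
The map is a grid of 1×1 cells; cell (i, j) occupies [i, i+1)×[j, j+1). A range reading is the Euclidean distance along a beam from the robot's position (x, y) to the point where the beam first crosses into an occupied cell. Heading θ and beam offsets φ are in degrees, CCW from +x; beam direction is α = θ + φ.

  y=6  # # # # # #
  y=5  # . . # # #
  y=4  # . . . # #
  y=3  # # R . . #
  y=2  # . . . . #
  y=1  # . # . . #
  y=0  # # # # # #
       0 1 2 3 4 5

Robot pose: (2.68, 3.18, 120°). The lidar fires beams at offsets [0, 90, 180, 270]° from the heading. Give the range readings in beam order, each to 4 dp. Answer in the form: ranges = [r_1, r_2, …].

ranges = [3.2563, 1.9399, 2.5172, 1.6400]

beam 1: φ=0°, α=120°
  dir = (cos 120°, sin 120°) = (-0.5000, 0.8660); from cell (2,3)
  next x-line at t=1.3600, next y-line at t=0.9469; Δt_x=2.0000, Δt_y=1.1547
    y: enter (2,4) at t=0.9469
    x: enter (1,4) at t=1.3600
    y: enter (1,5) at t=2.1016
    y: enter (1,6) at t=3.2563 ← occupied
  → r_1 = 3.2563
beam 2: φ=90°, α=210°
  dir = (cos 210°, sin 210°) = (-0.8660, -0.5000); from cell (2,3)
  next x-line at t=0.7852, next y-line at t=0.3600; Δt_x=1.1547, Δt_y=2.0000
    y: enter (2,2) at t=0.3600
    x: enter (1,2) at t=0.7852
    x: enter (0,2) at t=1.9399 ← occupied
  → r_2 = 1.9399
beam 3: φ=180°, α=300°
  dir = (cos 300°, sin 300°) = (0.5000, -0.8660); from cell (2,3)
  next x-line at t=0.6400, next y-line at t=0.2078; Δt_x=2.0000, Δt_y=1.1547
    y: enter (2,2) at t=0.2078
    x: enter (3,2) at t=0.6400
    y: enter (3,1) at t=1.3625
    y: enter (3,0) at t=2.5172 ← occupied
  → r_3 = 2.5172
beam 4: φ=270°, α=30°
  dir = (cos 30°, sin 30°) = (0.8660, 0.5000); from cell (2,3)
  next x-line at t=0.3695, next y-line at t=1.6400; Δt_x=1.1547, Δt_y=2.0000
    x: enter (3,3) at t=0.3695
    x: enter (4,3) at t=1.5242
    y: enter (4,4) at t=1.6400 ← occupied
  → r_4 = 1.6400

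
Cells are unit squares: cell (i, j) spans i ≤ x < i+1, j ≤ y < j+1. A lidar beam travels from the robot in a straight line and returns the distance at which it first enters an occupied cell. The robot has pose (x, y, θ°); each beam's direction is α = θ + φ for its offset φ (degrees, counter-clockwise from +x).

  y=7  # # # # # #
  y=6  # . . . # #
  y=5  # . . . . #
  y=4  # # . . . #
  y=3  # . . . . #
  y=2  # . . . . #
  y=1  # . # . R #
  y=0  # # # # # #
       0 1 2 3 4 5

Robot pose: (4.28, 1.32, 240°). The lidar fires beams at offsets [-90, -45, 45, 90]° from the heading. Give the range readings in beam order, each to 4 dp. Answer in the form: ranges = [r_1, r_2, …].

beam 1: φ=-90°, α=150°
  cosα=-0.8660 sinα=0.5000 | (4,1) | tMaxX 0.3233 tMaxY 1.3600 | tΔX 1.1547 tΔY 2.0000
    t=0.3233 [x] (3,1)
    t=1.3600 [y] (3,2)
    t=1.4780 [x] (2,2)
    t=2.6327 [x] (1,2)
    t=3.3600 [y] (1,3)
    t=3.7874 [x] (0,3) — stop
  → r_1 = 3.7874
beam 2: φ=-45°, α=195°
  cosα=-0.9659 sinα=-0.2588 | (4,1) | tMaxX 0.2899 tMaxY 1.2364 | tΔX 1.0353 tΔY 3.8637
    t=0.2899 [x] (3,1)
    t=1.2364 [y] (3,0) — stop
  → r_2 = 1.2364
beam 3: φ=45°, α=285°
  cosα=0.2588 sinα=-0.9659 | (4,1) | tMaxX 2.7819 tMaxY 0.3313 | tΔX 3.8637 tΔY 1.0353
    t=0.3313 [y] (4,0) — stop
  → r_3 = 0.3313
beam 4: φ=90°, α=330°
  cosα=0.8660 sinα=-0.5000 | (4,1) | tMaxX 0.8314 tMaxY 0.6400 | tΔX 1.1547 tΔY 2.0000
    t=0.6400 [y] (4,0) — stop
  → r_4 = 0.6400

ranges = [3.7874, 1.2364, 0.3313, 0.6400]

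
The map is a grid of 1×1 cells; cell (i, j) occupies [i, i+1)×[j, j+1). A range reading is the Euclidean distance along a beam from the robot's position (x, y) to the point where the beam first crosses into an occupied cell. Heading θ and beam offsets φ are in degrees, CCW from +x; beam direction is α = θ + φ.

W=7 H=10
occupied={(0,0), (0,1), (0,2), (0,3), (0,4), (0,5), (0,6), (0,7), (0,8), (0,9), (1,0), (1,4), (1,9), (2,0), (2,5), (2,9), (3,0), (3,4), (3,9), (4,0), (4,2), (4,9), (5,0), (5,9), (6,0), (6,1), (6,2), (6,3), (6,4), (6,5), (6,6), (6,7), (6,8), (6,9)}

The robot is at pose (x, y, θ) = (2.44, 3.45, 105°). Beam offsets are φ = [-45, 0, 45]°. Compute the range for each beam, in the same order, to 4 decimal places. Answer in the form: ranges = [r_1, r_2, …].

beam 1: φ=-45°, α=60°
  direction (0.5000, 0.8660); cell (2,3); t to first gridline: x 1.1200, y 0.6351 (then +2.0000 / +1.1547)
    (2,4) via y @ 0.6351
    (3,4) via x @ 1.1200  # hit
  → r_1 = 1.1200
beam 2: φ=0°, α=105°
  direction (-0.2588, 0.9659); cell (2,3); t to first gridline: x 1.7000, y 0.5694 (then +3.8637 / +1.0353)
    (2,4) via y @ 0.5694
    (2,5) via y @ 1.6047  # hit
  → r_2 = 1.6047
beam 3: φ=45°, α=150°
  direction (-0.8660, 0.5000); cell (2,3); t to first gridline: x 0.5081, y 1.1000 (then +1.1547 / +2.0000)
    (1,3) via x @ 0.5081
    (1,4) via y @ 1.1000  # hit
  → r_3 = 1.1000

ranges = [1.1200, 1.6047, 1.1000]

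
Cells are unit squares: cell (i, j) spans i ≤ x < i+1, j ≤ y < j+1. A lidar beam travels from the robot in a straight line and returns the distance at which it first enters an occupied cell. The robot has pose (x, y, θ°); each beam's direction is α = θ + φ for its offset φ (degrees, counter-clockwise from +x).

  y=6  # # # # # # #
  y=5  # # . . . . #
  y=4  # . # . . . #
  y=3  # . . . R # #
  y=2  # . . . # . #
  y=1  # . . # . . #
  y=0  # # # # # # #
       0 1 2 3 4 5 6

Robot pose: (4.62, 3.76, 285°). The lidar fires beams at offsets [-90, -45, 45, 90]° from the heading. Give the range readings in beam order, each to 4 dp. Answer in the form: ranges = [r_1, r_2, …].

ranges = [3.7477, 0.8776, 0.4388, 0.3934]

beam 1: φ=-90°, α=195°
  direction (-0.9659, -0.2588); cell (4,3); t to first gridline: x 0.6419, y 2.9364 (then +1.0353 / +3.8637)
    (3,3) via x @ 0.6419
    (2,3) via x @ 1.6771
    (1,3) via x @ 2.7124
    (1,2) via y @ 2.9364
    (0,2) via x @ 3.7477  # hit
  → r_1 = 3.7477
beam 2: φ=-45°, α=240°
  direction (-0.5000, -0.8660); cell (4,3); t to first gridline: x 1.2400, y 0.8776 (then +2.0000 / +1.1547)
    (4,2) via y @ 0.8776  # hit
  → r_2 = 0.8776
beam 3: φ=45°, α=330°
  direction (0.8660, -0.5000); cell (4,3); t to first gridline: x 0.4388, y 1.5200 (then +1.1547 / +2.0000)
    (5,3) via x @ 0.4388  # hit
  → r_3 = 0.4388
beam 4: φ=90°, α=15°
  direction (0.9659, 0.2588); cell (4,3); t to first gridline: x 0.3934, y 0.9273 (then +1.0353 / +3.8637)
    (5,3) via x @ 0.3934  # hit
  → r_4 = 0.3934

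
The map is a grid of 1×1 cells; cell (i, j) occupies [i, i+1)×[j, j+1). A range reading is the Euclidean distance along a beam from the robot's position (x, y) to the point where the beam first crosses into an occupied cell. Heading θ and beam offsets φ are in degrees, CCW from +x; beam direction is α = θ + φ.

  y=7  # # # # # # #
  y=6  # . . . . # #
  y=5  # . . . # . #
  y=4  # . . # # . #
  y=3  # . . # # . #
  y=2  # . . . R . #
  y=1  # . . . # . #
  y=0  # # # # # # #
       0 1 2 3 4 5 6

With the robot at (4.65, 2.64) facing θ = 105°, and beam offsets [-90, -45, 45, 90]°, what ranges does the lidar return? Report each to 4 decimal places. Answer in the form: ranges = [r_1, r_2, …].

ranges = [1.3976, 0.4157, 0.7200, 3.7788]

beam 1: φ=-90°, α=15°
  cosα=0.9659 sinα=0.2588 | (4,2) | tMaxX 0.3623 tMaxY 1.3909 | tΔX 1.0353 tΔY 3.8637
    t=0.3623 [x] (5,2)
    t=1.3909 [y] (5,3)
    t=1.3976 [x] (6,3) — stop
  → r_1 = 1.3976
beam 2: φ=-45°, α=60°
  cosα=0.5000 sinα=0.8660 | (4,2) | tMaxX 0.7000 tMaxY 0.4157 | tΔX 2.0000 tΔY 1.1547
    t=0.4157 [y] (4,3) — stop
  → r_2 = 0.4157
beam 3: φ=45°, α=150°
  cosα=-0.8660 sinα=0.5000 | (4,2) | tMaxX 0.7506 tMaxY 0.7200 | tΔX 1.1547 tΔY 2.0000
    t=0.7200 [y] (4,3) — stop
  → r_3 = 0.7200
beam 4: φ=90°, α=195°
  cosα=-0.9659 sinα=-0.2588 | (4,2) | tMaxX 0.6729 tMaxY 2.4728 | tΔX 1.0353 tΔY 3.8637
    t=0.6729 [x] (3,2)
    t=1.7082 [x] (2,2)
    t=2.4728 [y] (2,1)
    t=2.7435 [x] (1,1)
    t=3.7788 [x] (0,1) — stop
  → r_4 = 3.7788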